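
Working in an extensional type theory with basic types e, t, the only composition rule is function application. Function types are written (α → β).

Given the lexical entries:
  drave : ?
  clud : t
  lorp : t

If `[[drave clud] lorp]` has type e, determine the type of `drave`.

(t → (t → e))

At [[drave clud] lorp] (required: e): lorp is t, which is not a function with range e; hence [drave clud] is the functor — type (t → e).
At [drave clud] (required: (t → e)): clud is t, which is not a function with range (t → e); hence drave is the functor — type (t → (t → e)).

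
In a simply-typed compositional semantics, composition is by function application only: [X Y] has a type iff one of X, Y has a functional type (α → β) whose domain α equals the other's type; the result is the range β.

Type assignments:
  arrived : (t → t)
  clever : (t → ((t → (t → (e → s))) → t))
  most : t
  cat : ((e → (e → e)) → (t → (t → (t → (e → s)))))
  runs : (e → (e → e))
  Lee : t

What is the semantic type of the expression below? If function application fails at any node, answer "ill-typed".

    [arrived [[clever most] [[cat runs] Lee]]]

[clever most]: clever is (t → ((t → (t → (e → s))) → t)), most is t; result ((t → (t → (e → s))) → t).
[cat runs]: cat is ((e → (e → e)) → (t → (t → (t → (e → s))))), runs is (e → (e → e)); result (t → (t → (t → (e → s)))).
[[cat runs] Lee]: [cat runs] is (t → (t → (t → (e → s)))), Lee is t; result (t → (t → (e → s))).
[[clever most] [[cat runs] Lee]]: [clever most] is ((t → (t → (e → s))) → t), [[cat runs] Lee] is (t → (t → (e → s))); result t.
[arrived [[clever most] [[cat runs] Lee]]]: arrived is (t → t), [[clever most] [[cat runs] Lee]] is t; result t.

t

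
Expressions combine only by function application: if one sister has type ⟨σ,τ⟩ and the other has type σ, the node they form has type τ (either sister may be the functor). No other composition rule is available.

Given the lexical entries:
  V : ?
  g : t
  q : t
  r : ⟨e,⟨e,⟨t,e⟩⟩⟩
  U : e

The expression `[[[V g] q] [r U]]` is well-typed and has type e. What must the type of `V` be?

At [[[V g] q] [r U]] (required: e): [r U] is ⟨e,⟨t,e⟩⟩, which is not a function with range e; hence [[V g] q] is the functor — type ⟨⟨e,⟨t,e⟩⟩,e⟩.
At [[V g] q] (required: ⟨⟨e,⟨t,e⟩⟩,e⟩): q is t, which is not a function with range ⟨⟨e,⟨t,e⟩⟩,e⟩; hence [V g] is the functor — type ⟨t,⟨⟨e,⟨t,e⟩⟩,e⟩⟩.
At [V g] (required: ⟨t,⟨⟨e,⟨t,e⟩⟩,e⟩⟩): g is t, which is not a function with range ⟨t,⟨⟨e,⟨t,e⟩⟩,e⟩⟩; hence V is the functor — type ⟨t,⟨t,⟨⟨e,⟨t,e⟩⟩,e⟩⟩⟩.

⟨t,⟨t,⟨⟨e,⟨t,e⟩⟩,e⟩⟩⟩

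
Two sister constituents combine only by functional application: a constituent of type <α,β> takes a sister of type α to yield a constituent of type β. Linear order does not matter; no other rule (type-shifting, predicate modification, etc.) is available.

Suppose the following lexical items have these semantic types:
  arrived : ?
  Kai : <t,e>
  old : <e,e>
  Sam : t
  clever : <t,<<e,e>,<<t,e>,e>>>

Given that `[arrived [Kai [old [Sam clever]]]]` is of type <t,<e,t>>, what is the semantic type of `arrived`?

[arrived [Kai [old [Sam clever]]]] must have type <t,<e,t>>. The sister [Kai [old [Sam clever]]] has type e; that is not a function onto <t,<e,t>>, so arrived must be the functor, of type <e,<t,<e,t>>>.

<e,<t,<e,t>>>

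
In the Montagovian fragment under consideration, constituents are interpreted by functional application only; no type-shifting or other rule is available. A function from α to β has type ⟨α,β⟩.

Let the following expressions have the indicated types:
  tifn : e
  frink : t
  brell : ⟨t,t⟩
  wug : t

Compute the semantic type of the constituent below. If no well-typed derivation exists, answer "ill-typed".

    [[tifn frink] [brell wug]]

ill-typed

At [tifn frink]: neither e nor t can take the other as argument; the node is ill-typed.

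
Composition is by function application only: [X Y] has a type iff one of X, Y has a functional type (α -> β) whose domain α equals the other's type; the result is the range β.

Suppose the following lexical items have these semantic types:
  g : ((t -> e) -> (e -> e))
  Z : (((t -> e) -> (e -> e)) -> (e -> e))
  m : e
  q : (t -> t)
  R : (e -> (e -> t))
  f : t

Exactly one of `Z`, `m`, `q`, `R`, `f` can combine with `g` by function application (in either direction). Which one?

Z

Z — combines: Z : (((t -> e) -> (e -> e)) -> (e -> e)) takes g : ((t -> e) -> (e -> e)) as argument, giving (e -> e).
m : e — neither side's domain matches the other.
q : (t -> t) — neither side's domain matches the other.
R : (e -> (e -> t)) — neither side's domain matches the other.
f : t — neither side's domain matches the other.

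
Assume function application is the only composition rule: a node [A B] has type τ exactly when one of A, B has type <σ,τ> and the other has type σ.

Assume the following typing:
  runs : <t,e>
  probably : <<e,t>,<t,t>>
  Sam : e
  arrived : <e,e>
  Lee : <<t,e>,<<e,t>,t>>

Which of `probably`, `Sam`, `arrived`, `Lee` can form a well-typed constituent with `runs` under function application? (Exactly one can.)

Lee

probably : <<e,t>,<t,t>> — runs needs t; probably needs <e,t>; neither fits.
Sam : e — runs needs t; Sam needs nothing (atomic); neither fits.
arrived : <e,e> — runs needs t; arrived needs e; neither fits.
Lee — combines: Lee : <<t,e>,<<e,t>,t>> takes runs : <t,e> as argument, giving <<e,t>,t>.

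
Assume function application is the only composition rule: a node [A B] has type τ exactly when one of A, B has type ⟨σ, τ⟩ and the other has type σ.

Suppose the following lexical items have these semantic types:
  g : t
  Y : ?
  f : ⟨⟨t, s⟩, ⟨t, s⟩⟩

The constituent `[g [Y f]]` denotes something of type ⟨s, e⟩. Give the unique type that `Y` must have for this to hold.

⟨⟨⟨t, s⟩, ⟨t, s⟩⟩, ⟨t, ⟨s, e⟩⟩⟩

At [g [Y f]] (required: ⟨s, e⟩): g is t, which is not a function with range ⟨s, e⟩; hence [Y f] is the functor — type ⟨t, ⟨s, e⟩⟩.
At [Y f] (required: ⟨t, ⟨s, e⟩⟩): f is ⟨⟨t, s⟩, ⟨t, s⟩⟩, which is not a function with range ⟨t, ⟨s, e⟩⟩; hence Y is the functor — type ⟨⟨⟨t, s⟩, ⟨t, s⟩⟩, ⟨t, ⟨s, e⟩⟩⟩.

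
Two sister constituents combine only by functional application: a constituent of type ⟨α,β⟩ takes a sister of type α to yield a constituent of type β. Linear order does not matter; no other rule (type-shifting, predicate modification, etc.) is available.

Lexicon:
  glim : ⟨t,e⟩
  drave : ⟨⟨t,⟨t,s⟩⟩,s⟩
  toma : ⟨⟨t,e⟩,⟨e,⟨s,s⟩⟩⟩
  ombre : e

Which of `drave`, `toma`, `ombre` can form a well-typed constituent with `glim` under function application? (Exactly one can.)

toma

drave : ⟨⟨t,⟨t,s⟩⟩,s⟩ — neither side's domain matches the other.
toma — combines: toma : ⟨⟨t,e⟩,⟨e,⟨s,s⟩⟩⟩ takes glim : ⟨t,e⟩ as argument, giving ⟨e,⟨s,s⟩⟩.
ombre : e — neither side's domain matches the other.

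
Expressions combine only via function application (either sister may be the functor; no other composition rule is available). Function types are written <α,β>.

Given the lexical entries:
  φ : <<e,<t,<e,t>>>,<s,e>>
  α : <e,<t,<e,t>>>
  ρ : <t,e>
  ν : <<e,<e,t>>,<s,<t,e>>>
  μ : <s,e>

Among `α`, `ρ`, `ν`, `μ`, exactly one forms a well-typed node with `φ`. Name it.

α — combines: φ : <<e,<t,<e,t>>>,<s,e>> takes α : <e,<t,<e,t>>> as argument, giving <s,e>.
ρ : <t,e> — does not combine with φ.
ν : <<e,<e,t>>,<s,<t,e>>> — does not combine with φ.
μ : <s,e> — does not combine with φ.

α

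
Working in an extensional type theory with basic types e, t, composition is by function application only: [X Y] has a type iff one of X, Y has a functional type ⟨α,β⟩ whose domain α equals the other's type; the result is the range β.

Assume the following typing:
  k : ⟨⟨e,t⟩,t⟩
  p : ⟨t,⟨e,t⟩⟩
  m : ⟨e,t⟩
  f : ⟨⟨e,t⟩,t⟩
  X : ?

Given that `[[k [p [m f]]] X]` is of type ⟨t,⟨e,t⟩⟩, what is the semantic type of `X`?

⟨t,⟨t,⟨e,t⟩⟩⟩

[[k [p [m f]]] X] must have type ⟨t,⟨e,t⟩⟩. The sister [k [p [m f]]] has type t; that is not a function onto ⟨t,⟨e,t⟩⟩, so X must be the functor, of type ⟨t,⟨t,⟨e,t⟩⟩⟩.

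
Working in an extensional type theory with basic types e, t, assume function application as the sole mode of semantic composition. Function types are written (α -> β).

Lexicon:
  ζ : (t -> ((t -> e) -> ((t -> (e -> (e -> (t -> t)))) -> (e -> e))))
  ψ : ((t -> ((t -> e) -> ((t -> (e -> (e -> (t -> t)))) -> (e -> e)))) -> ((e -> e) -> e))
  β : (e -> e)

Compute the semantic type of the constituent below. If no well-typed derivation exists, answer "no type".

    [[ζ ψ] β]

e

[ζ ψ]: ((t -> ((t -> e) -> ((t -> (e -> (e -> (t -> t)))) -> (e -> e)))) -> ((e -> e) -> e)) applied to (t -> ((t -> e) -> ((t -> (e -> (e -> (t -> t)))) -> (e -> e)))) yields ((e -> e) -> e).
[[ζ ψ] β]: ((e -> e) -> e) applied to (e -> e) yields e.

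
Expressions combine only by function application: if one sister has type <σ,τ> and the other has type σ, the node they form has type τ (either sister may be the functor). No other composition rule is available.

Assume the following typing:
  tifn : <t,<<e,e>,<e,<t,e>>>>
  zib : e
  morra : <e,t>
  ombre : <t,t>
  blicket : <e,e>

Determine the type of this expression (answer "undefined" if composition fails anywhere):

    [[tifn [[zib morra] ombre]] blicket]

[zib morra] — morra of type <e,t> combines with zib of type e: type t.
[[zib morra] ombre] — ombre of type <t,t> combines with [zib morra] of type t: type t.
[tifn [[zib morra] ombre]] — tifn of type <t,<<e,e>,<e,<t,e>>>> combines with [[zib morra] ombre] of type t: type <<e,e>,<e,<t,e>>>.
[[tifn [[zib morra] ombre]] blicket] — [tifn [[zib morra] ombre]] of type <<e,e>,<e,<t,e>>> combines with blicket of type <e,e>: type <e,<t,e>>.

<e,<t,e>>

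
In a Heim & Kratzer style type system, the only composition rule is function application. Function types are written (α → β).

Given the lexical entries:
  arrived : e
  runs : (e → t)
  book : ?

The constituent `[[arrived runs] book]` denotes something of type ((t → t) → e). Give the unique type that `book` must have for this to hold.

[[arrived runs] book] must have type ((t → t) → e). The sister [arrived runs] has type t; that is not a function onto ((t → t) → e), so book must be the functor, of type (t → ((t → t) → e)).

(t → ((t → t) → e))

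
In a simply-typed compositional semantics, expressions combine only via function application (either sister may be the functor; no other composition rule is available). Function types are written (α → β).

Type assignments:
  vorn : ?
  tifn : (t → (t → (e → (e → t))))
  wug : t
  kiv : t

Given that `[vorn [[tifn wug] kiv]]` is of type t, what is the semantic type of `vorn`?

((e → (e → t)) → t)

At [vorn [[tifn wug] kiv]] (required: t): [[tifn wug] kiv] is (e → (e → t)), which is not a function with range t; hence vorn is the functor — type ((e → (e → t)) → t).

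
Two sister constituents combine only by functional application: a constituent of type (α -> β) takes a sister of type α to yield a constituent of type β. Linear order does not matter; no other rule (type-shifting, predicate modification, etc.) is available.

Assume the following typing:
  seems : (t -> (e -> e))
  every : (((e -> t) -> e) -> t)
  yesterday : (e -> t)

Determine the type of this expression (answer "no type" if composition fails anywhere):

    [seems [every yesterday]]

no type

[every yesterday]: (((e -> t) -> e) -> t) and (e -> t) cannot combine by function application — type clash.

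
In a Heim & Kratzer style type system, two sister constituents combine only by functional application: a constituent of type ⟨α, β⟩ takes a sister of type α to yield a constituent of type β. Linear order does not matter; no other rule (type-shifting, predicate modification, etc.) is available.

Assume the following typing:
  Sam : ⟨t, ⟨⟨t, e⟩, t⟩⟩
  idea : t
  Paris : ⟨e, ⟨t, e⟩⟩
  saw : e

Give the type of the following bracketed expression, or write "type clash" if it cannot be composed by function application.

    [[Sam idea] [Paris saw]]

t

At [Sam idea], Sam : ⟨t, ⟨⟨t, e⟩, t⟩⟩ takes idea : t, giving ⟨⟨t, e⟩, t⟩.
At [Paris saw], Paris : ⟨e, ⟨t, e⟩⟩ takes saw : e, giving ⟨t, e⟩.
At [[Sam idea] [Paris saw]], [Sam idea] : ⟨⟨t, e⟩, t⟩ takes [Paris saw] : ⟨t, e⟩, giving t.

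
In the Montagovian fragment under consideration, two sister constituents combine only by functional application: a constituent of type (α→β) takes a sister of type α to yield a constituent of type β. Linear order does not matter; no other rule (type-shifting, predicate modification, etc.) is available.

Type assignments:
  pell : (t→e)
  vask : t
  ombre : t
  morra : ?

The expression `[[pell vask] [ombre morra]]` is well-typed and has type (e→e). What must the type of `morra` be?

(t→(e→(e→e)))

At [[pell vask] [ombre morra]] (required: (e→e)): [pell vask] is e, which is not a function with range (e→e); hence [ombre morra] is the functor — type (e→(e→e)).
At [ombre morra] (required: (e→(e→e))): ombre is t, which is not a function with range (e→(e→e)); hence morra is the functor — type (t→(e→(e→e))).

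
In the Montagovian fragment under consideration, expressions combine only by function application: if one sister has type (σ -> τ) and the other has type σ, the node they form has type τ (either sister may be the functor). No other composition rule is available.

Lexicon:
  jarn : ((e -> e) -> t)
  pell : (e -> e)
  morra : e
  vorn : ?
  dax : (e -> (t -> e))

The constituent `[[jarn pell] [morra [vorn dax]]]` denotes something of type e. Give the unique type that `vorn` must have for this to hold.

At [[jarn pell] [morra [vorn dax]]] (required: e): [jarn pell] is t, which is not a function with range e; hence [morra [vorn dax]] is the functor — type (t -> e).
At [morra [vorn dax]] (required: (t -> e)): morra is e, which is not a function with range (t -> e); hence [vorn dax] is the functor — type (e -> (t -> e)).
At [vorn dax] (required: (e -> (t -> e))): dax is (e -> (t -> e)), which is not a function with range (e -> (t -> e)); hence vorn is the functor — type ((e -> (t -> e)) -> (e -> (t -> e))).

((e -> (t -> e)) -> (e -> (t -> e)))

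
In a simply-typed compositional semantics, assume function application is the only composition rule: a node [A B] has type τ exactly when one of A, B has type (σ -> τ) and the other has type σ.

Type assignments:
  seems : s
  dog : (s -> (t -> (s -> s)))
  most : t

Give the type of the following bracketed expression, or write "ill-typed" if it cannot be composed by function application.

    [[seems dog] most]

(s -> s)

[seems dog]: dog is (s -> (t -> (s -> s))), seems is s; result (t -> (s -> s)).
[[seems dog] most]: [seems dog] is (t -> (s -> s)), most is t; result (s -> s).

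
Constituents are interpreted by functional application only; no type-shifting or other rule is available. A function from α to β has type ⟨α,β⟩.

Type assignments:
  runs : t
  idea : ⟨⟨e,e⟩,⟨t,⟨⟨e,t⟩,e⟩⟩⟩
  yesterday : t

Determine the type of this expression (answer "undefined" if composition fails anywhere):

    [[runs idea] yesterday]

At [runs idea]: neither t nor ⟨⟨e,e⟩,⟨t,⟨⟨e,t⟩,e⟩⟩⟩ can take the other as argument; the node is ill-typed.

undefined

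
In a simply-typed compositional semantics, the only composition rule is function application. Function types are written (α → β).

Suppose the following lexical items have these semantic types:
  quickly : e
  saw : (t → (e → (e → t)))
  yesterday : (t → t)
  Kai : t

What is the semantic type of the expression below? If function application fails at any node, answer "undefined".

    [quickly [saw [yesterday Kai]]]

(e → t)

At [yesterday Kai], yesterday : (t → t) takes Kai : t, giving t.
At [saw [yesterday Kai]], saw : (t → (e → (e → t))) takes [yesterday Kai] : t, giving (e → (e → t)).
At [quickly [saw [yesterday Kai]]], [saw [yesterday Kai]] : (e → (e → t)) takes quickly : e, giving (e → t).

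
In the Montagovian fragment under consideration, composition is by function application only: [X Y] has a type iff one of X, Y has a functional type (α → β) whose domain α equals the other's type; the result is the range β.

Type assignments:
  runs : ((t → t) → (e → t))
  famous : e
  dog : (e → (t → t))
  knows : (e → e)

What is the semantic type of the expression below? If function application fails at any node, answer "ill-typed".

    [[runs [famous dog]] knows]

At [famous dog], dog : (e → (t → t)) takes famous : e, giving (t → t).
At [runs [famous dog]], runs : ((t → t) → (e → t)) takes [famous dog] : (t → t), giving (e → t).
[[runs [famous dog]] knows]: (e → t) with (e → e) — neither is a function whose domain matches the other; composition fails here.

ill-typed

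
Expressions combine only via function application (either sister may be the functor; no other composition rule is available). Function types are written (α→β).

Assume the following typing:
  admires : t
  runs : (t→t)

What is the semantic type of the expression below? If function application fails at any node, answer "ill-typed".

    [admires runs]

t

At [admires runs], runs : (t→t) takes admires : t, giving t.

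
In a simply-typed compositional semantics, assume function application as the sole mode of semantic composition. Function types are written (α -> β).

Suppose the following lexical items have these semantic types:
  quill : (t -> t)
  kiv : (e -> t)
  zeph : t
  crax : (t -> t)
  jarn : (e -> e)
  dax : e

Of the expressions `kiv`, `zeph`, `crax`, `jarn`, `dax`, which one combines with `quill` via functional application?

kiv : (e -> t) — no; quill wants t, and kiv wants e.
zeph — combines: quill : (t -> t) takes zeph : t as argument, giving t.
crax : (t -> t) — no; quill wants t, and crax wants t.
jarn : (e -> e) — no; quill wants t, and jarn wants e.
dax : e — no; quill wants t, and dax wants nothing (atomic).

zeph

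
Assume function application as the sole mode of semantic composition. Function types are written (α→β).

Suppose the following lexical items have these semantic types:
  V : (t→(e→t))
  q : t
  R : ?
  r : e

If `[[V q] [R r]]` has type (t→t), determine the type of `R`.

(e→((e→t)→(t→t)))

At [[V q] [R r]] (required: (t→t)): [V q] is (e→t), which is not a function with range (t→t); hence [R r] is the functor — type ((e→t)→(t→t)).
At [R r] (required: ((e→t)→(t→t))): r is e, which is not a function with range ((e→t)→(t→t)); hence R is the functor — type (e→((e→t)→(t→t))).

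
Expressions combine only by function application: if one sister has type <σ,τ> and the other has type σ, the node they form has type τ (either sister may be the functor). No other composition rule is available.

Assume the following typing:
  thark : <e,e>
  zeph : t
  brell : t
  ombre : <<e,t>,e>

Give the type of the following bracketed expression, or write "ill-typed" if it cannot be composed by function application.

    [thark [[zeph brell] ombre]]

ill-typed

At [zeph brell]: neither t nor t can take the other as argument; the node is ill-typed.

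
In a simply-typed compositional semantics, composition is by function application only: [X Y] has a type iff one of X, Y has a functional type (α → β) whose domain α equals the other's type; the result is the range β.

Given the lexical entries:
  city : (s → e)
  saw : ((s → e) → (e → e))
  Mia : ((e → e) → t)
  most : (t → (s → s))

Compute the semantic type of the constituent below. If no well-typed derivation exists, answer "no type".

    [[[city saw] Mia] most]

(s → s)

[city saw]: saw is ((s → e) → (e → e)), city is (s → e); result (e → e).
[[city saw] Mia]: Mia is ((e → e) → t), [city saw] is (e → e); result t.
[[[city saw] Mia] most]: most is (t → (s → s)), [[city saw] Mia] is t; result (s → s).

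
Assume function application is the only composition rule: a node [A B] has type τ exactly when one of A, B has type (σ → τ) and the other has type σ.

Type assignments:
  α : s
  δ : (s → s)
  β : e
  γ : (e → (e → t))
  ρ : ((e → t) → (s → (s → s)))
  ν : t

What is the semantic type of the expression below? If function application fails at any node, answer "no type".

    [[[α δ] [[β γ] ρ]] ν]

no type

[α δ]: (s → s) applied to s yields s.
[β γ]: (e → (e → t)) applied to e yields (e → t).
[[β γ] ρ]: ((e → t) → (s → (s → s))) applied to (e → t) yields (s → (s → s)).
[[α δ] [[β γ] ρ]]: (s → (s → s)) applied to s yields (s → s).
[[[α δ] [[β γ] ρ]] ν]: (s → s) and t cannot combine by function application — type clash.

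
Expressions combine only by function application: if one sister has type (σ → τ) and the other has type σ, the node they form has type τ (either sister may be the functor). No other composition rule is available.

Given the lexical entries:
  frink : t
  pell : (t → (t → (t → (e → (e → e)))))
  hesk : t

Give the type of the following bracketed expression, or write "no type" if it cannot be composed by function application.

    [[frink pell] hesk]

At [frink pell], pell : (t → (t → (t → (e → (e → e))))) takes frink : t, giving (t → (t → (e → (e → e)))).
At [[frink pell] hesk], [frink pell] : (t → (t → (e → (e → e)))) takes hesk : t, giving (t → (e → (e → e))).

(t → (e → (e → e)))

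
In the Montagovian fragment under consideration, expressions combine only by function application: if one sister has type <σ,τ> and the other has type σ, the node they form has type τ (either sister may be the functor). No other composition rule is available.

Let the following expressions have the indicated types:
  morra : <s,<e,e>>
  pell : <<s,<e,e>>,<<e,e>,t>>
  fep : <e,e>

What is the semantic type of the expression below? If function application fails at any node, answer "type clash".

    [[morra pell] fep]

t

At [morra pell], pell : <<s,<e,e>>,<<e,e>,t>> takes morra : <s,<e,e>>, giving <<e,e>,t>.
At [[morra pell] fep], [morra pell] : <<e,e>,t> takes fep : <e,e>, giving t.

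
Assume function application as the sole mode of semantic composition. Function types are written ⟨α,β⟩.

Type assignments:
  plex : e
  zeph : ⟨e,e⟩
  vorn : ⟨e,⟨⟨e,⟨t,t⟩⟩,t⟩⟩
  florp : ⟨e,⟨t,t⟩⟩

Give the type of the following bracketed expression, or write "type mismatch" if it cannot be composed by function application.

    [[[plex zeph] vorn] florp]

[plex zeph] — zeph of type ⟨e,e⟩ combines with plex of type e: type e.
[[plex zeph] vorn] — vorn of type ⟨e,⟨⟨e,⟨t,t⟩⟩,t⟩⟩ combines with [plex zeph] of type e: type ⟨⟨e,⟨t,t⟩⟩,t⟩.
[[[plex zeph] vorn] florp] — [[plex zeph] vorn] of type ⟨⟨e,⟨t,t⟩⟩,t⟩ combines with florp of type ⟨e,⟨t,t⟩⟩: type t.

t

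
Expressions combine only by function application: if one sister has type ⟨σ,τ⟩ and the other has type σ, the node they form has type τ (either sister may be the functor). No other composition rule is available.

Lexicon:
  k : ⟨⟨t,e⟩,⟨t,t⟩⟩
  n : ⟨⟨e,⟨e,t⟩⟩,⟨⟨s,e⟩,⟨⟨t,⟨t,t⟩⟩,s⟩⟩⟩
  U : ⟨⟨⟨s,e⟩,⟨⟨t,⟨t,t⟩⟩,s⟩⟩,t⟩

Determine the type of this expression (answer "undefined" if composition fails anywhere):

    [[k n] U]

undefined

At [k n]: neither ⟨⟨t,e⟩,⟨t,t⟩⟩ nor ⟨⟨e,⟨e,t⟩⟩,⟨⟨s,e⟩,⟨⟨t,⟨t,t⟩⟩,s⟩⟩⟩ can take the other as argument; the node is ill-typed.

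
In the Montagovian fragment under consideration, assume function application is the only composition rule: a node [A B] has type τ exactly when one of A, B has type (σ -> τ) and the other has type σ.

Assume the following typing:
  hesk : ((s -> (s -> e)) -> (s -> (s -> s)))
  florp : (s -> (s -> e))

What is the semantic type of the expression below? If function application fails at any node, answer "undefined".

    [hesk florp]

(s -> (s -> s))

[hesk florp]: ((s -> (s -> e)) -> (s -> (s -> s))) applied to (s -> (s -> e)) yields (s -> (s -> s)).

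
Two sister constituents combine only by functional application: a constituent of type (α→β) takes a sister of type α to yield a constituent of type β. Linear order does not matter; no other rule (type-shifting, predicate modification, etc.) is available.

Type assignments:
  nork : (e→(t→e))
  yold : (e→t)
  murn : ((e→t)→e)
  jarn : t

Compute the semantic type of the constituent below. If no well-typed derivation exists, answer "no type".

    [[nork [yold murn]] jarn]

e

[yold murn]: functor murn : ((e→t)→e), argument yold : (e→t); result e.
[nork [yold murn]]: functor nork : (e→(t→e)), argument [yold murn] : e; result (t→e).
[[nork [yold murn]] jarn]: functor [nork [yold murn]] : (t→e), argument jarn : t; result e.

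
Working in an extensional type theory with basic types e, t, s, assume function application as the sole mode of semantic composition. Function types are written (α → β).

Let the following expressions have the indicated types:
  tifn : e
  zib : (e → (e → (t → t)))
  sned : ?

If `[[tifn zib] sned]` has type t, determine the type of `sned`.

[[tifn zib] sned] is required to be t. [tifn zib] : (e → (t → t)) cannot yield t as functor, so sned : ((e → (t → t)) → t).

((e → (t → t)) → t)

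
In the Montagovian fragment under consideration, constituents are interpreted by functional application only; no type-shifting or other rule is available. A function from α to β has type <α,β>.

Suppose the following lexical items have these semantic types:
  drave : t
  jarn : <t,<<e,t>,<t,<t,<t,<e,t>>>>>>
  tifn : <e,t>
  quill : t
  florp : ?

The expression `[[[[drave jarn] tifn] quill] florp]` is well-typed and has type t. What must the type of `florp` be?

<<t,<t,<e,t>>>,t>

At [[[[drave jarn] tifn] quill] florp] (required: t): [[[drave jarn] tifn] quill] is <t,<t,<e,t>>>, which is not a function with range t; hence florp is the functor — type <<t,<t,<e,t>>>,t>.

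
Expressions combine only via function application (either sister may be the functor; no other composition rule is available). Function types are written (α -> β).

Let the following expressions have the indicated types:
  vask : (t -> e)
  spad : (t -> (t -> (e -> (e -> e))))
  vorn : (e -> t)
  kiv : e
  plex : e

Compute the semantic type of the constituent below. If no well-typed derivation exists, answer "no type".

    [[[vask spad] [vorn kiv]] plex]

no type

[vask spad]: (t -> e) and (t -> (t -> (e -> (e -> e)))) cannot combine by function application — type clash.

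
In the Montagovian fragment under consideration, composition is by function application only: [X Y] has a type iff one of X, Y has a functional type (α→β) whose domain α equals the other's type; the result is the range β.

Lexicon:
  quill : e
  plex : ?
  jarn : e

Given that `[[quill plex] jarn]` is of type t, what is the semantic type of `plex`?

(e→(e→t))

[[quill plex] jarn] must have type t. The sister jarn has type e; that is not a function onto t, so [quill plex] must be the functor, of type (e→t).
[quill plex] must have type (e→t). The sister quill has type e; that is not a function onto (e→t), so plex must be the functor, of type (e→(e→t)).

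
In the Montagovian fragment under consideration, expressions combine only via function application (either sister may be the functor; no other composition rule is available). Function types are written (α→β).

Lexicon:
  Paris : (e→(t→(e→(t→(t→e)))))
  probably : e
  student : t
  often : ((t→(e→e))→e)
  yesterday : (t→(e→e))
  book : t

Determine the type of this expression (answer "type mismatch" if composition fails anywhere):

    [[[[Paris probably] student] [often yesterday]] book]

(t→e)

[Paris probably] — Paris of type (e→(t→(e→(t→(t→e))))) combines with probably of type e: type (t→(e→(t→(t→e)))).
[[Paris probably] student] — [Paris probably] of type (t→(e→(t→(t→e)))) combines with student of type t: type (e→(t→(t→e))).
[often yesterday] — often of type ((t→(e→e))→e) combines with yesterday of type (t→(e→e)): type e.
[[[Paris probably] student] [often yesterday]] — [[Paris probably] student] of type (e→(t→(t→e))) combines with [often yesterday] of type e: type (t→(t→e)).
[[[[Paris probably] student] [often yesterday]] book] — [[[Paris probably] student] [often yesterday]] of type (t→(t→e)) combines with book of type t: type (t→e).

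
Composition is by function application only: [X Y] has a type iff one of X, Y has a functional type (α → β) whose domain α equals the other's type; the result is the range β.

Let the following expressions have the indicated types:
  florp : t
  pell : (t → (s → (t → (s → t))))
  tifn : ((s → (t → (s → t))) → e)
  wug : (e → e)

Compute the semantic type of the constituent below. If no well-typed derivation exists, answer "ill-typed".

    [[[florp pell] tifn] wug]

[florp pell]: functor pell : (t → (s → (t → (s → t)))), argument florp : t; result (s → (t → (s → t))).
[[florp pell] tifn]: functor tifn : ((s → (t → (s → t))) → e), argument [florp pell] : (s → (t → (s → t))); result e.
[[[florp pell] tifn] wug]: functor wug : (e → e), argument [[florp pell] tifn] : e; result e.

e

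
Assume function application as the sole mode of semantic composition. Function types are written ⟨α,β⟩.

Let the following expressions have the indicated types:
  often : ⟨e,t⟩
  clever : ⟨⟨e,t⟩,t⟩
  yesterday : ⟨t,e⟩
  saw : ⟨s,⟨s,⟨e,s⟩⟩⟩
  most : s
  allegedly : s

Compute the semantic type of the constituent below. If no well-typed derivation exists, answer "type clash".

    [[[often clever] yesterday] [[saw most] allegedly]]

s

[often clever]: functor clever : ⟨⟨e,t⟩,t⟩, argument often : ⟨e,t⟩; result t.
[[often clever] yesterday]: functor yesterday : ⟨t,e⟩, argument [often clever] : t; result e.
[saw most]: functor saw : ⟨s,⟨s,⟨e,s⟩⟩⟩, argument most : s; result ⟨s,⟨e,s⟩⟩.
[[saw most] allegedly]: functor [saw most] : ⟨s,⟨e,s⟩⟩, argument allegedly : s; result ⟨e,s⟩.
[[[often clever] yesterday] [[saw most] allegedly]]: functor [[saw most] allegedly] : ⟨e,s⟩, argument [[often clever] yesterday] : e; result s.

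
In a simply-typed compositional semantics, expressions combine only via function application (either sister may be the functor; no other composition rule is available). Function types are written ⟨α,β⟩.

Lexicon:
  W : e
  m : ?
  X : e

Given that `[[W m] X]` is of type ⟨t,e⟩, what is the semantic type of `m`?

⟨e,⟨e,⟨t,e⟩⟩⟩

[[W m] X] must have type ⟨t,e⟩. The sister X has type e; that is not a function onto ⟨t,e⟩, so [W m] must be the functor, of type ⟨e,⟨t,e⟩⟩.
[W m] must have type ⟨e,⟨t,e⟩⟩. The sister W has type e; that is not a function onto ⟨e,⟨t,e⟩⟩, so m must be the functor, of type ⟨e,⟨e,⟨t,e⟩⟩⟩.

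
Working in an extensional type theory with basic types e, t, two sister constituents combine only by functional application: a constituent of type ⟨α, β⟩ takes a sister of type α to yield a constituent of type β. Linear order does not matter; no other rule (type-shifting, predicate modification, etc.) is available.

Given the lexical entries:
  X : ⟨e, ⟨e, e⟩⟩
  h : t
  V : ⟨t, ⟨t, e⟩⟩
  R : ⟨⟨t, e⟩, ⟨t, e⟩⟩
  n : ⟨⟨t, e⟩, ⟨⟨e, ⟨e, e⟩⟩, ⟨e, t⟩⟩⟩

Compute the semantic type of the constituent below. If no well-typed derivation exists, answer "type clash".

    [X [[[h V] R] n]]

[h V]: functor V : ⟨t, ⟨t, e⟩⟩, argument h : t; result ⟨t, e⟩.
[[h V] R]: functor R : ⟨⟨t, e⟩, ⟨t, e⟩⟩, argument [h V] : ⟨t, e⟩; result ⟨t, e⟩.
[[[h V] R] n]: functor n : ⟨⟨t, e⟩, ⟨⟨e, ⟨e, e⟩⟩, ⟨e, t⟩⟩⟩, argument [[h V] R] : ⟨t, e⟩; result ⟨⟨e, ⟨e, e⟩⟩, ⟨e, t⟩⟩.
[X [[[h V] R] n]]: functor [[[h V] R] n] : ⟨⟨e, ⟨e, e⟩⟩, ⟨e, t⟩⟩, argument X : ⟨e, ⟨e, e⟩⟩; result ⟨e, t⟩.

⟨e, t⟩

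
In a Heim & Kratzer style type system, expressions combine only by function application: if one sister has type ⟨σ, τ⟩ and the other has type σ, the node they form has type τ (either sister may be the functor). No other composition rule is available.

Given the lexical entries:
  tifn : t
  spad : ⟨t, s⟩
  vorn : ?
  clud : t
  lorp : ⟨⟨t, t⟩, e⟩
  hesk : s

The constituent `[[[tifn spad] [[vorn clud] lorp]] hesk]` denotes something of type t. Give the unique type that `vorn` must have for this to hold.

⟨t, ⟨⟨⟨t, t⟩, e⟩, ⟨s, ⟨s, t⟩⟩⟩⟩

[[[tifn spad] [[vorn clud] lorp]] hesk] is required to be t. hesk : s cannot yield t as functor, so [[tifn spad] [[vorn clud] lorp]] : ⟨s, t⟩.
[[tifn spad] [[vorn clud] lorp]] is required to be ⟨s, t⟩. [tifn spad] : s cannot yield ⟨s, t⟩ as functor, so [[vorn clud] lorp] : ⟨s, ⟨s, t⟩⟩.
[[vorn clud] lorp] is required to be ⟨s, ⟨s, t⟩⟩. lorp : ⟨⟨t, t⟩, e⟩ cannot yield ⟨s, ⟨s, t⟩⟩ as functor, so [vorn clud] : ⟨⟨⟨t, t⟩, e⟩, ⟨s, ⟨s, t⟩⟩⟩.
[vorn clud] is required to be ⟨⟨⟨t, t⟩, e⟩, ⟨s, ⟨s, t⟩⟩⟩. clud : t cannot yield ⟨⟨⟨t, t⟩, e⟩, ⟨s, ⟨s, t⟩⟩⟩ as functor, so vorn : ⟨t, ⟨⟨⟨t, t⟩, e⟩, ⟨s, ⟨s, t⟩⟩⟩⟩.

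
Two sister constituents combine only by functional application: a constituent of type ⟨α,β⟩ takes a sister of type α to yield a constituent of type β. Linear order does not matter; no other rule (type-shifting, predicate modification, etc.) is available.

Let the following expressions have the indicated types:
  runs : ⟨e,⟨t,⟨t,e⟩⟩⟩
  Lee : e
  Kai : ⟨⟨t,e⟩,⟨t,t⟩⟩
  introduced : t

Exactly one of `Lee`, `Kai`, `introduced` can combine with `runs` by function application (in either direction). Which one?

Lee

Lee — combines: runs : ⟨e,⟨t,⟨t,e⟩⟩⟩ takes Lee : e as argument, giving ⟨t,⟨t,e⟩⟩.
Kai : ⟨⟨t,e⟩,⟨t,t⟩⟩ — does not combine with runs.
introduced : t — does not combine with runs.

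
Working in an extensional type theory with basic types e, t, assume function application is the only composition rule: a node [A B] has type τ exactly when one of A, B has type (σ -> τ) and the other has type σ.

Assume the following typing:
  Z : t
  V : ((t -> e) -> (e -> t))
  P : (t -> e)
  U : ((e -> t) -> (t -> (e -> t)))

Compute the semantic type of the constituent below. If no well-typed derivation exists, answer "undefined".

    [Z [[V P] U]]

(e -> t)

[V P]: functor V : ((t -> e) -> (e -> t)), argument P : (t -> e); result (e -> t).
[[V P] U]: functor U : ((e -> t) -> (t -> (e -> t))), argument [V P] : (e -> t); result (t -> (e -> t)).
[Z [[V P] U]]: functor [[V P] U] : (t -> (e -> t)), argument Z : t; result (e -> t).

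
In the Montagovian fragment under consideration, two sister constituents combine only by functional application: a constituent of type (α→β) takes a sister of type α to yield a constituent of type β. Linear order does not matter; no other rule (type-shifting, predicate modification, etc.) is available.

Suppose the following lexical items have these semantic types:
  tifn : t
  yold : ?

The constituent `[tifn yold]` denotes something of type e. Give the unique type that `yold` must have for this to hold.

For [tifn yold] to have type e with tifn of type t, yold must be the function: yold : (t→e).

(t→e)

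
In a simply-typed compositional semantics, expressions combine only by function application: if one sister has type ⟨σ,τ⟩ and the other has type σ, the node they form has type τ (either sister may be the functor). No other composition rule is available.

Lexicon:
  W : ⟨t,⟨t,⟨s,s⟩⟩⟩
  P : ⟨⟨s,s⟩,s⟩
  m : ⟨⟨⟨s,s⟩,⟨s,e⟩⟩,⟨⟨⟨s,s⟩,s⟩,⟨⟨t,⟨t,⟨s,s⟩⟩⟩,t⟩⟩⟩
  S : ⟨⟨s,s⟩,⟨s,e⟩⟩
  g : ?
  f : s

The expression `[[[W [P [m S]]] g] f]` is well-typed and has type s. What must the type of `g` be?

⟨t,⟨s,s⟩⟩

[[[W [P [m S]]] g] f] must have type s. The sister f has type s; that is not a function onto s, so [[W [P [m S]]] g] must be the functor, of type ⟨s,s⟩.
[[W [P [m S]]] g] must have type ⟨s,s⟩. The sister [W [P [m S]]] has type t; that is not a function onto ⟨s,s⟩, so g must be the functor, of type ⟨t,⟨s,s⟩⟩.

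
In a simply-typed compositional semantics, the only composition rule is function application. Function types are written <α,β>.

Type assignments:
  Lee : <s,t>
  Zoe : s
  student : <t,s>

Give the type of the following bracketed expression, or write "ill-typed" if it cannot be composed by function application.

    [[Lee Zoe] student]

[Lee Zoe] — Lee of type <s,t> combines with Zoe of type s: type t.
[[Lee Zoe] student] — student of type <t,s> combines with [Lee Zoe] of type t: type s.

s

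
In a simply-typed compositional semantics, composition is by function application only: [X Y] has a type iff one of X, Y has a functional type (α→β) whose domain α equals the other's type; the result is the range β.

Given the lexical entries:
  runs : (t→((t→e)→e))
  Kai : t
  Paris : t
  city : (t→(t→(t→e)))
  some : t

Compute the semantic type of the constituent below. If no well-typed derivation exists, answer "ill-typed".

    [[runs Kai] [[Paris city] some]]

e

[runs Kai]: runs is (t→((t→e)→e)), Kai is t; result ((t→e)→e).
[Paris city]: city is (t→(t→(t→e))), Paris is t; result (t→(t→e)).
[[Paris city] some]: [Paris city] is (t→(t→e)), some is t; result (t→e).
[[runs Kai] [[Paris city] some]]: [runs Kai] is ((t→e)→e), [[Paris city] some] is (t→e); result e.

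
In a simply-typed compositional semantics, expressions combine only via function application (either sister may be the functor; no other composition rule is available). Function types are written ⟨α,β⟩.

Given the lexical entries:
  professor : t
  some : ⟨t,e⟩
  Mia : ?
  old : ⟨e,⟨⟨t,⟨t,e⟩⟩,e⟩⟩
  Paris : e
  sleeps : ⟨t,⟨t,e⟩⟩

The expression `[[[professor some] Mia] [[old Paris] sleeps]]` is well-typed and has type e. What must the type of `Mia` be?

⟨e,⟨e,e⟩⟩

For [[[professor some] Mia] [[old Paris] sleeps]] to have type e with [[old Paris] sleeps] of type e, [[professor some] Mia] must be the function: [[professor some] Mia] : ⟨e,e⟩.
For [[professor some] Mia] to have type ⟨e,e⟩ with [professor some] of type e, Mia must be the function: Mia : ⟨e,⟨e,e⟩⟩.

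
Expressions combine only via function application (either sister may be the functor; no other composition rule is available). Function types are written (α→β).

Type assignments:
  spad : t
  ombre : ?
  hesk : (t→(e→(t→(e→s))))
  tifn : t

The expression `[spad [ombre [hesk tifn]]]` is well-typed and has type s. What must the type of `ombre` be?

[spad [ombre [hesk tifn]]] is required to be s. spad : t cannot yield s as functor, so [ombre [hesk tifn]] : (t→s).
[ombre [hesk tifn]] is required to be (t→s). [hesk tifn] : (e→(t→(e→s))) cannot yield (t→s) as functor, so ombre : ((e→(t→(e→s)))→(t→s)).

((e→(t→(e→s)))→(t→s))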